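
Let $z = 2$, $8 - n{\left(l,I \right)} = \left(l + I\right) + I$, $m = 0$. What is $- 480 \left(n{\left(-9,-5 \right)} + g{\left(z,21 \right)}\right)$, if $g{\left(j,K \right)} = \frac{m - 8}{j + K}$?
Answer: $- \frac{294240}{23} \approx -12793.0$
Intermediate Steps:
$n{\left(l,I \right)} = 8 - l - 2 I$ ($n{\left(l,I \right)} = 8 - \left(\left(l + I\right) + I\right) = 8 - \left(\left(I + l\right) + I\right) = 8 - \left(l + 2 I\right) = 8 - l - 2 I$)
$g{\left(j,K \right)} = - \frac{8}{K + j}$ ($g{\left(j,K \right)} = \frac{0 - 8}{j + K} = - \frac{8}{K + j}$)
$- 480 \left(n{\left(-9,-5 \right)} + g{\left(z,21 \right)}\right) = - 480 \left(\left(8 - -9 - -10\right) - \frac{8}{21 + 2}\right) = - 480 \left(\left(8 + 9 + 10\right) - \frac{8}{23}\right) = - 480 \left(27 - \frac{8}{23}\right) = \left(-480\right) \frac{613}{23} = - \frac{294240}{23}$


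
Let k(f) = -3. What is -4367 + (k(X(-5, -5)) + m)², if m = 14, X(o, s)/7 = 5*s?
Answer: -4246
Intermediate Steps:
X(o, s) = 35*s (X(o, s) = 7*(5*s) = 35*s)
-4367 + (k(X(-5, -5)) + m)² = -4367 + (-3 + 14)² = -4367 + 11² = -4367 + 121 = -4246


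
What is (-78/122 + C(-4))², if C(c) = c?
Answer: 80089/3721 ≈ 21.523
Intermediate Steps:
(-78/122 + C(-4))² = (-78/122 - 4)² = (-78*1/122 - 4)² = (-39/61 - 4)² = (-283/61)² = 80089/3721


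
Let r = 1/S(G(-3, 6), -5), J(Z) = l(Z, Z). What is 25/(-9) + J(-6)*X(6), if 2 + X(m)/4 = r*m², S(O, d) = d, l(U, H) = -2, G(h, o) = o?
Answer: 3187/45 ≈ 70.822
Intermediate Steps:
J(Z) = -2
r = -⅕ (r = 1/(-5) = -⅕ ≈ -0.20000)
X(m) = -8 - 4*m²/5 (X(m) = -8 + 4*(-m²/5) = -8 - 4*m²/5)
25/(-9) + J(-6)*X(6) = 25/(-9) - 2*(-8 - ⅘*6²) = 25*(-⅑) - 2*(-8 - ⅘*36) = -25/9 - 2*(-8 - 144/5) = -25/9 - 2*(-184/5) = -25/9 + 368/5 = 3187/45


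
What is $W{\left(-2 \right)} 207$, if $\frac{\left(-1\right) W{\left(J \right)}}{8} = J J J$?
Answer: $13248$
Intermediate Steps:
$W{\left(J \right)} = - 8 J^{3}$ ($W{\left(J \right)} = - 8 J J J = - 8 J^{2} J = - 8 J^{3}$)
$W{\left(-2 \right)} 207 = - 8 \left(-2\right)^{3} \cdot 207 = \left(-8\right) \left(-8\right) 207 = 64 \cdot 207 = 13248$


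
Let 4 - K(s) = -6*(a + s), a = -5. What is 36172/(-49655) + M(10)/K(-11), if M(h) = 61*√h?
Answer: -36172/49655 - 61*√10/92 ≈ -2.8252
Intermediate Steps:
K(s) = -26 + 6*s (K(s) = 4 - (-6)*(-5 + s) = 4 - (30 - 6*s) = 4 + (-30 + 6*s) = -26 + 6*s)
36172/(-49655) + M(10)/K(-11) = 36172/(-49655) + (61*√10)/(-26 + 6*(-11)) = 36172*(-1/49655) + (61*√10)/(-26 - 66) = -36172/49655 + (61*√10)/(-92) = -36172/49655 + (61*√10)*(-1/92) = -36172/49655 - 61*√10/92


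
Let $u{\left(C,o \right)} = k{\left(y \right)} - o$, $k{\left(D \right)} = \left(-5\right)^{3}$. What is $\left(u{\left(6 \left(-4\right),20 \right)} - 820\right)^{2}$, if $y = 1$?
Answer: $931225$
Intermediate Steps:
$k{\left(D \right)} = -125$
$u{\left(C,o \right)} = -125 - o$
$\left(u{\left(6 \left(-4\right),20 \right)} - 820\right)^{2} = \left(\left(-125 - 20\right) - 820\right)^{2} = \left(-145 - 820\right)^{2} = \left(-965\right)^{2} = 931225$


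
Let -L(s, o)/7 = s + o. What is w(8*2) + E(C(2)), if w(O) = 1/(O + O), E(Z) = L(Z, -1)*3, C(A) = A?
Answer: -671/32 ≈ -20.969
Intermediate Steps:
L(s, o) = -7*o - 7*s (L(s, o) = -7*(s + o) = -7*(o + s) = -7*o - 7*s)
E(Z) = 21 - 21*Z (E(Z) = (-7*(-1) - 7*Z)*3 = (7 - 7*Z)*3 = 21 - 21*Z)
w(O) = 1/(2*O)
w(8*2) + E(C(2)) = 1/(2*((8*2))) + (21 - 21*2) = (½)/16 + (21 - 42) = (½)*(1/16) - 21 = 1/32 - 21 = -671/32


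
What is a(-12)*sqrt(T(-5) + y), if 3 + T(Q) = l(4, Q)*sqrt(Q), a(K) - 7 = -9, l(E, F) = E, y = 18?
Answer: -2*sqrt(15 + 4*I*sqrt(5)) ≈ -8.0578 - 2.22*I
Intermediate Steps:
a(K) = -2 (a(K) = 7 - 9 = -2)
T(Q) = -3 + 4*sqrt(Q)
a(-12)*sqrt(T(-5) + y) = -2*sqrt((-3 + 4*sqrt(-5)) + 18) = -2*sqrt((-3 + 4*(I*sqrt(5))) + 18) = -2*sqrt((-3 + 4*I*sqrt(5)) + 18) = -2*sqrt(15 + 4*I*sqrt(5))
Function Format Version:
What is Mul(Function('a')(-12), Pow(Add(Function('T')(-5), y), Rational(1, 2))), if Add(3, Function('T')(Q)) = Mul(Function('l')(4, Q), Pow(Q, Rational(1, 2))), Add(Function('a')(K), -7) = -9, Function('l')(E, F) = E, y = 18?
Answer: Mul(-2, Pow(Add(15, Mul(4, I, Pow(5, Rational(1, 2)))), Rational(1, 2))) ≈ Add(-8.0578, Mul(-2.2200, I))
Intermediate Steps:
Function('a')(K) = -2 (Function('a')(K) = Add(7, -9) = -2)
Function('T')(Q) = Add(-3, Mul(4, Pow(Q, Rational(1, 2))))
Mul(Function('a')(-12), Pow(Add(Function('T')(-5), y), Rational(1, 2))) = Mul(-2, Pow(Add(Add(-3, Mul(4, Pow(-5, Rational(1, 2)))), 18), Rational(1, 2))) = Mul(-2, Pow(Add(Add(-3, Mul(4, Mul(I, Pow(5, Rational(1, 2))))), 18), Rational(1, 2))) = Mul(-2, Pow(Add(Add(-3, Mul(4, I, Pow(5, Rational(1, 2)))), 18), Rational(1, 2))) = Mul(-2, Pow(Add(15, Mul(4, I, Pow(5, Rational(1, 2)))), Rational(1, 2)))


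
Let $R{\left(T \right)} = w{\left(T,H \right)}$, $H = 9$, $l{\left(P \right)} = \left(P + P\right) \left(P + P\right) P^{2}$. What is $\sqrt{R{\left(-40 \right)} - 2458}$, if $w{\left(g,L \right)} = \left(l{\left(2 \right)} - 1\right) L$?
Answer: $i \sqrt{1891} \approx 43.486 i$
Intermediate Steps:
$l{\left(P \right)} = 4 P^{4}$ ($l{\left(P \right)} = 2 P 2 P P^{2} = 4 P^{2} P^{2} = 4 P^{4}$)
$w{\left(g,L \right)} = 63 L$ ($w{\left(g,L \right)} = \left(4 \cdot 2^{4} - 1\right) L = \left(4 \cdot 16 - 1\right) L = \left(64 - 1\right) L = 63 L$)
$R{\left(T \right)} = 567$ ($R{\left(T \right)} = 63 \cdot 9 = 567$)
$\sqrt{R{\left(-40 \right)} - 2458} = \sqrt{567 - 2458} = \sqrt{-1891} = i \sqrt{1891}$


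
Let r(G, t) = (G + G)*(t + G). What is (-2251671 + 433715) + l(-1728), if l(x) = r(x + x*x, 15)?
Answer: 17811655456796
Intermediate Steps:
r(G, t) = 2*G*(G + t) (r(G, t) = (2*G)*(G + t) = 2*G*(G + t))
l(x) = 2*(x + x²)*(15 + x + x²) (l(x) = 2*(x + x*x)*((x + x*x) + 15) = 2*(x + x²)*((x + x²) + 15) = 2*(x + x²)*(15 + x + x²))
(-2251671 + 433715) + l(-1728) = (-2251671 + 433715) + 2*(-1728)*(1 - 1728)*(15 - 1728*(1 - 1728)) = -1817956 + 2*(-1728)*(-1727)*(15 - 1728*(-1727)) = -1817956 + 2*(-1728)*(-1727)*(15 + 2984256) = -1817956 + 2*(-1728)*(-1727)*2984271 = -1817956 + 17811657274752 = 17811655456796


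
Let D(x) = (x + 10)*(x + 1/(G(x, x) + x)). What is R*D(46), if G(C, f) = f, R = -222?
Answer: -13156164/23 ≈ -5.7201e+5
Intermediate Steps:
D(x) = (10 + x)*(x + 1/(2*x)) (D(x) = (x + 10)*(x + 1/(x + x)) = (10 + x)*(x + 1/(2*x)))
R*D(46) = -222*(½ + 46² + 5/46 + 10*46) = -222*(½ + 2116 + 5*(1/46) + 460) = -222*(½ + 2116 + 5/46 + 460) = -222*59262/23 = -13156164/23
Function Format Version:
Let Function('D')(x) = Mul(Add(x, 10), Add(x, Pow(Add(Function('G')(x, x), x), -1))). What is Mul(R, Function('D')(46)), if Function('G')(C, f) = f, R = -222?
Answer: Rational(-13156164, 23) ≈ -5.7201e+5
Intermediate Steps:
Function('D')(x) = Mul(Add(10, x), Add(x, Mul(Rational(1, 2), Pow(x, -1)))) (Function('D')(x) = Mul(Add(x, 10), Add(x, Pow(Add(x, x), -1))) = Mul(Add(10, x), Add(x, Pow(Mul(2, x), -1))) = Mul(Add(10, x), Add(x, Mul(Rational(1, 2), Pow(x, -1)))))
Mul(R, Function('D')(46)) = Mul(-222, Add(Rational(1, 2), Pow(46, 2), Mul(5, Pow(46, -1)), Mul(10, 46))) = Mul(-222, Add(Rational(1, 2), 2116, Mul(5, Rational(1, 46)), 460)) = Mul(-222, Add(Rational(1, 2), 2116, Rational(5, 46), 460)) = Mul(-222, Rational(59262, 23)) = Rational(-13156164, 23)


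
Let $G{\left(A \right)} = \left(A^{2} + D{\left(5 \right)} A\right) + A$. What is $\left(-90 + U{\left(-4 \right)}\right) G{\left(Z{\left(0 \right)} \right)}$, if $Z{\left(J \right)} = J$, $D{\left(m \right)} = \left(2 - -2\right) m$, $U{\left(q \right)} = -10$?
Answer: $0$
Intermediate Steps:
$D{\left(m \right)} = 4 m$ ($D{\left(m \right)} = \left(2 + 2\right) m = 4 m$)
$G{\left(A \right)} = A^{2} + 21 A$ ($G{\left(A \right)} = \left(A^{2} + 4 \cdot 5 A\right) + A = \left(A^{2} + 20 A\right) + A = A^{2} + 21 A$)
$\left(-90 + U{\left(-4 \right)}\right) G{\left(Z{\left(0 \right)} \right)} = \left(-90 - 10\right) 0 \left(21 + 0\right) = - 100 \cdot 0 \cdot 21 = \left(-100\right) 0 = 0$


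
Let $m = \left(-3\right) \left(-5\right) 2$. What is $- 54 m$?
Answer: $-1620$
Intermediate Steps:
$m = 30$ ($m = 15 \cdot 2 = 30$)
$- 54 m = \left(-54\right) 30 = -1620$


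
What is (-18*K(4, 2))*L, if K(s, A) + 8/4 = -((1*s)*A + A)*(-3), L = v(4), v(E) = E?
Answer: -2016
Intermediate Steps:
L = 4
K(s, A) = -2 + 3*A + 3*A*s (K(s, A) = -2 - ((1*s)*A + A)*(-3) = -2 - (s*A + A)*(-3) = -2 - (A*s + A)*(-3) = -2 - (A + A*s)*(-3) = -2 - (-3*A - 3*A*s) = -2 + (3*A + 3*A*s) = -2 + 3*A + 3*A*s)
(-18*K(4, 2))*L = -18*(-2 + 3*2 + 3*2*4)*4 = -18*(-2 + 6 + 24)*4 = -18*28*4 = -504*4 = -2016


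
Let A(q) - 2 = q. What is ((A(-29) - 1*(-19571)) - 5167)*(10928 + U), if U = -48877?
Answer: -545592773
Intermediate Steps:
A(q) = 2 + q
((A(-29) - 1*(-19571)) - 5167)*(10928 + U) = (((2 - 29) - 1*(-19571)) - 5167)*(10928 - 48877) = ((-27 + 19571) - 5167)*(-37949) = (19544 - 5167)*(-37949) = 14377*(-37949) = -545592773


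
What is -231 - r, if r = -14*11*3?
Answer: 231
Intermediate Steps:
r = -462 (r = -154*3 = -462)
-231 - r = -231 - 1*(-462) = -231 + 462 = 231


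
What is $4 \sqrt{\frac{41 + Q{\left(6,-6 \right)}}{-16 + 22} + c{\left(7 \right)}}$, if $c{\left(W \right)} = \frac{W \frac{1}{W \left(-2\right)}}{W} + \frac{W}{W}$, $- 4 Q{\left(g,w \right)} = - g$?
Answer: $\frac{2 \sqrt{14133}}{21} \approx 11.322$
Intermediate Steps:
$Q{\left(g,w \right)} = \frac{g}{4}$ ($Q{\left(g,w \right)} = - \frac{\left(-1\right) g}{4} = \frac{g}{4}$)
$c{\left(W \right)} = 1 - \frac{1}{2 W}$ ($c{\left(W \right)} = \frac{W \frac{1}{\left(-2\right) W}}{W} + 1 = \frac{W \left(- \frac{1}{2 W}\right)}{W} + 1 = - \frac{1}{2 W} + 1 = 1 - \frac{1}{2 W}$)
$4 \sqrt{\frac{41 + Q{\left(6,-6 \right)}}{-16 + 22} + c{\left(7 \right)}} = 4 \sqrt{\frac{41 + \frac{1}{4} \cdot 6}{-16 + 22} + \frac{- \frac{1}{2} + 7}{7}} = 4 \sqrt{\frac{41 + \frac{3}{2}}{6} + \frac{1}{7} \cdot \frac{13}{2}} = 4 \sqrt{\frac{85}{2} \cdot \frac{1}{6} + \frac{13}{14}} = 4 \sqrt{\frac{85}{12} + \frac{13}{14}} = 4 \sqrt{\frac{673}{84}} = 4 \frac{\sqrt{14133}}{42} = \frac{2 \sqrt{14133}}{21}$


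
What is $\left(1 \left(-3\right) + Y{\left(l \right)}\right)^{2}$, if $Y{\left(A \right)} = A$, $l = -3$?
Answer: $36$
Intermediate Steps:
$\left(1 \left(-3\right) + Y{\left(l \right)}\right)^{2} = \left(1 \left(-3\right) - 3\right)^{2} = \left(-3 - 3\right)^{2} = \left(-6\right)^{2} = 36$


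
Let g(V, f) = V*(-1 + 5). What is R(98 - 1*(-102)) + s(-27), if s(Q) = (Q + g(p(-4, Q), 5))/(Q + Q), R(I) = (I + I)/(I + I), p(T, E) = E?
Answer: 7/2 ≈ 3.5000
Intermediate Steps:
R(I) = 1 (R(I) = (2*I)/((2*I)) = (2*I)*(1/(2*I)) = 1)
g(V, f) = 4*V (g(V, f) = V*4 = 4*V)
s(Q) = 5/2 (s(Q) = (Q + 4*Q)/(Q + Q) = (5*Q)/((2*Q)) = (5*Q)*(1/(2*Q)) = 5/2)
R(98 - 1*(-102)) + s(-27) = 1 + 5/2 = 7/2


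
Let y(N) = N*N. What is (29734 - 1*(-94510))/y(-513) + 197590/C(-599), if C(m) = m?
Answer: -51925140554/157638231 ≈ -329.39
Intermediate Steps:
y(N) = N²
(29734 - 1*(-94510))/y(-513) + 197590/C(-599) = (29734 - 1*(-94510))/((-513)²) + 197590/(-599) = (29734 + 94510)/263169 + 197590*(-1/599) = 124244*(1/263169) - 197590/599 = 124244/263169 - 197590/599 = -51925140554/157638231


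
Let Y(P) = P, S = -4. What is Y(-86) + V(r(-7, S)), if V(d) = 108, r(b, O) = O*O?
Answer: 22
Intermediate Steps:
r(b, O) = O**2
Y(-86) + V(r(-7, S)) = -86 + 108 = 22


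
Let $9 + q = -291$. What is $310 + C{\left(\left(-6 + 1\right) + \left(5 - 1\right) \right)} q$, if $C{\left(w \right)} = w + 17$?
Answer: $-4490$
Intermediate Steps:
$C{\left(w \right)} = 17 + w$
$q = -300$ ($q = -9 - 291 = -300$)
$310 + C{\left(\left(-6 + 1\right) + \left(5 - 1\right) \right)} q = 310 + \left(17 + \left(\left(-6 + 1\right) + \left(5 - 1\right)\right)\right) \left(-300\right) = 310 + \left(17 + \left(-5 + 4\right)\right) \left(-300\right) = 310 + \left(17 - 1\right) \left(-300\right) = 310 + 16 \left(-300\right) = 310 - 4800 = -4490$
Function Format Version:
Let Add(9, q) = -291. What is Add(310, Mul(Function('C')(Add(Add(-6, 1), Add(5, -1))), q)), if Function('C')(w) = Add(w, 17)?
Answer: -4490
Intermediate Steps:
Function('C')(w) = Add(17, w)
q = -300 (q = Add(-9, -291) = -300)
Add(310, Mul(Function('C')(Add(Add(-6, 1), Add(5, -1))), q)) = Add(310, Mul(Add(17, Add(Add(-6, 1), Add(5, -1))), -300)) = Add(310, Mul(Add(17, Add(-5, 4)), -300)) = Add(310, Mul(Add(17, -1), -300)) = Add(310, Mul(16, -300)) = Add(310, -4800) = -4490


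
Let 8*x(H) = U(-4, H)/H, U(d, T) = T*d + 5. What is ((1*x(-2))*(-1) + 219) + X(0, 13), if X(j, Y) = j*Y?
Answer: 3517/16 ≈ 219.81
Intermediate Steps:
X(j, Y) = Y*j
U(d, T) = 5 + T*d
x(H) = (5 - 4*H)/(8*H) (x(H) = ((5 + H*(-4))/H)/8 = ((5 - 4*H)/H)/8 = (5 - 4*H)/(8*H))
((1*x(-2))*(-1) + 219) + X(0, 13) = ((1*((1/8)*(5 - 4*(-2))/(-2)))*(-1) + 219) + 13*0 = ((1*((1/8)*(-1/2)*(5 + 8)))*(-1) + 219) + 0 = ((1*((1/8)*(-1/2)*13))*(-1) + 219) + 0 = ((1*(-13/16))*(-1) + 219) + 0 = (-13/16*(-1) + 219) + 0 = (13/16 + 219) + 0 = 3517/16 + 0 = 3517/16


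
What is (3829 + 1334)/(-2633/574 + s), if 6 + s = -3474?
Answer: -2963562/2000153 ≈ -1.4817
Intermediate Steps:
s = -3480 (s = -6 - 3474 = -3480)
(3829 + 1334)/(-2633/574 + s) = (3829 + 1334)/(-2633/574 - 3480) = 5163/(-2633*1/574 - 3480) = 5163/(-2633/574 - 3480) = 5163/(-2000153/574) = 5163*(-574/2000153) = -2963562/2000153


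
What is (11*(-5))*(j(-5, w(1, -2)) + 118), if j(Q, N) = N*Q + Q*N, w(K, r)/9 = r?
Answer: -16390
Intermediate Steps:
w(K, r) = 9*r
j(Q, N) = 2*N*Q (j(Q, N) = N*Q + N*Q = 2*N*Q)
(11*(-5))*(j(-5, w(1, -2)) + 118) = (11*(-5))*(2*(9*(-2))*(-5) + 118) = -55*(2*(-18)*(-5) + 118) = -55*(180 + 118) = -55*298 = -16390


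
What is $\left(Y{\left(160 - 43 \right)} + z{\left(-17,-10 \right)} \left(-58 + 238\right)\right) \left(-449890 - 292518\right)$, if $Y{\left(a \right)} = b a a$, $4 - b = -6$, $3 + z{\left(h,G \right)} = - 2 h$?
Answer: $-105770867760$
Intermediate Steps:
$z{\left(h,G \right)} = -3 - 2 h$
$b = 10$ ($b = 4 - -6 = 4 + 6 = 10$)
$Y{\left(a \right)} = 10 a^{2}$ ($Y{\left(a \right)} = 10 a a = 10 a^{2}$)
$\left(Y{\left(160 - 43 \right)} + z{\left(-17,-10 \right)} \left(-58 + 238\right)\right) \left(-449890 - 292518\right) = \left(10 \left(160 - 43\right)^{2} + \left(-3 - -34\right) \left(-58 + 238\right)\right) \left(-449890 - 292518\right) = \left(10 \cdot 117^{2} + \left(-3 + 34\right) 180\right) \left(-742408\right) = \left(10 \cdot 13689 + 31 \cdot 180\right) \left(-742408\right) = \left(136890 + 5580\right) \left(-742408\right) = 142470 \left(-742408\right) = -105770867760$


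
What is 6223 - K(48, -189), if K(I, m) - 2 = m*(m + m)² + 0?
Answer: 27011297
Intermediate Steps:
K(I, m) = 2 + 4*m³ (K(I, m) = 2 + (m*(m + m)² + 0) = 2 + (m*(2*m)² + 0) = 2 + (m*(4*m²) + 0) = 2 + (4*m³ + 0) = 2 + 4*m³)
6223 - K(48, -189) = 6223 - (2 + 4*(-189)³) = 6223 - (2 + 4*(-6751269)) = 6223 - (2 - 27005076) = 6223 - 1*(-27005074) = 6223 + 27005074 = 27011297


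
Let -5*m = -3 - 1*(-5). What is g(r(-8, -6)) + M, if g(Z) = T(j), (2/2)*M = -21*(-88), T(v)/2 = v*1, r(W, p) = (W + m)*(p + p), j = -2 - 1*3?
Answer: 1838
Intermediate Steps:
m = -⅖ (m = -(-3 - 1*(-5))/5 = -(-3 + 5)/5 = -⅕*2 = -⅖ ≈ -0.40000)
j = -5 (j = -2 - 3 = -5)
r(W, p) = 2*p*(-⅖ + W) (r(W, p) = (W - ⅖)*(p + p) = (-⅖ + W)*(2*p) = 2*p*(-⅖ + W))
T(v) = 2*v (T(v) = 2*(v*1) = 2*v)
M = 1848 (M = -21*(-88) = 1848)
g(Z) = -10 (g(Z) = 2*(-5) = -10)
g(r(-8, -6)) + M = -10 + 1848 = 1838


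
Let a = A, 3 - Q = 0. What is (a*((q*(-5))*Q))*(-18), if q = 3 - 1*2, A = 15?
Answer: 4050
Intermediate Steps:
Q = 3 (Q = 3 - 1*0 = 3 + 0 = 3)
q = 1 (q = 3 - 2 = 1)
a = 15
(a*((q*(-5))*Q))*(-18) = (15*((1*(-5))*3))*(-18) = (15*(-5*3))*(-18) = (15*(-15))*(-18) = -225*(-18) = 4050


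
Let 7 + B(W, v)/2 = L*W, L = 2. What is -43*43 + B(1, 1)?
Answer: -1859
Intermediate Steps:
B(W, v) = -14 + 4*W (B(W, v) = -14 + 2*(2*W) = -14 + 4*W)
-43*43 + B(1, 1) = -43*43 + (-14 + 4*1) = -1849 + (-14 + 4) = -1849 - 10 = -1859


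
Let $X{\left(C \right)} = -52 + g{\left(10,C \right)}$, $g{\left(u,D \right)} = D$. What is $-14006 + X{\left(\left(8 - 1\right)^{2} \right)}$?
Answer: $-14009$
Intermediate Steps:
$X{\left(C \right)} = -52 + C$
$-14006 + X{\left(\left(8 - 1\right)^{2} \right)} = -14006 - \left(52 - \left(8 - 1\right)^{2}\right) = -14006 - \left(52 - 7^{2}\right) = -14006 + \left(-52 + 49\right) = -14006 - 3 = -14009$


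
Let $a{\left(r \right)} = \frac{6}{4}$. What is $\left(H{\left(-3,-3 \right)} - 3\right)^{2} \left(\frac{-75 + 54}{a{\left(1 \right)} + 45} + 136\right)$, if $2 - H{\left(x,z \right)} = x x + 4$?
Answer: $\frac{823592}{31} \approx 26567.0$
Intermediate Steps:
$a{\left(r \right)} = \frac{3}{2}$ ($a{\left(r \right)} = 6 \cdot \frac{1}{4} = \frac{3}{2}$)
$H{\left(x,z \right)} = -2 - x^{2}$ ($H{\left(x,z \right)} = 2 - \left(x x + 4\right) = 2 - \left(x^{2} + 4\right) = 2 - \left(4 + x^{2}\right) = -2 - x^{2}$)
$\left(H{\left(-3,-3 \right)} - 3\right)^{2} \left(\frac{-75 + 54}{a{\left(1 \right)} + 45} + 136\right) = \left(\left(-2 - \left(-3\right)^{2}\right) - 3\right)^{2} \left(\frac{-75 + 54}{\frac{3}{2} + 45} + 136\right) = \left(\left(-2 - 9\right) - 3\right)^{2} \left(- \frac{21}{\frac{93}{2}} + 136\right) = \left(\left(-2 - 9\right) - 3\right)^{2} \left(\left(-21\right) \frac{2}{93} + 136\right) = \left(-11 - 3\right)^{2} \left(- \frac{14}{31} + 136\right) = \left(-14\right)^{2} \cdot \frac{4202}{31} = 196 \cdot \frac{4202}{31} = \frac{823592}{31}$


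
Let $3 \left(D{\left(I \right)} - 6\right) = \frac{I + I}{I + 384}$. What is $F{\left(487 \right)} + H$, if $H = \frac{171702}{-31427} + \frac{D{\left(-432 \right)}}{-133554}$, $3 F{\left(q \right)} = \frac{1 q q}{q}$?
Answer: $\frac{329206926775}{2098600779} \approx 156.87$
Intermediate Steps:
$D{\left(I \right)} = 6 + \frac{2 I}{3 \left(384 + I\right)}$ ($D{\left(I \right)} = 6 + \frac{\left(I + I\right) \frac{1}{I + 384}}{3} = 6 + \frac{2 I \frac{1}{384 + I}}{3} = 6 + \frac{2 I}{3 \left(384 + I\right)}$)
$F{\left(q \right)} = \frac{q}{3}$ ($F{\left(q \right)} = \frac{1 q q \frac{1}{q}}{3} = \frac{q q \frac{1}{q}}{3} = \frac{q^{2} \frac{1}{q}}{3} = \frac{q}{3}$)
$H = - \frac{3821977672}{699533593}$ ($H = \frac{171702}{-31427} + \frac{\frac{4}{3} \frac{1}{384 - 432} \left(1728 + 5 \left(-432\right)\right)}{-133554} = 171702 \left(- \frac{1}{31427}\right) + \frac{4 \left(1728 - 2160\right)}{3 \left(-48\right)} \left(- \frac{1}{133554}\right) = - \frac{171702}{31427} + \frac{4}{3} \left(- \frac{1}{48}\right) \left(-432\right) \left(- \frac{1}{133554}\right) = - \frac{171702}{31427} + 12 \left(- \frac{1}{133554}\right) = - \frac{171702}{31427} - \frac{2}{22259} = - \frac{3821977672}{699533593} \approx -5.4636$)
$F{\left(487 \right)} + H = \frac{1}{3} \cdot 487 - \frac{3821977672}{699533593} = \frac{487}{3} - \frac{3821977672}{699533593} = \frac{329206926775}{2098600779}$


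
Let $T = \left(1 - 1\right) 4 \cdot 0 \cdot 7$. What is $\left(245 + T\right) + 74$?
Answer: $319$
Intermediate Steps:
$T = 0$ ($T = 0 \cdot 4 \cdot 0 \cdot 7 = 0 \cdot 0 \cdot 7 = 0 \cdot 7 = 0$)
$\left(245 + T\right) + 74 = \left(245 + 0\right) + 74 = 245 + 74 = 319$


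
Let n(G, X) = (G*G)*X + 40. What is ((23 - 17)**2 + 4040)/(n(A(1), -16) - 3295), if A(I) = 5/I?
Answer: -4076/3655 ≈ -1.1152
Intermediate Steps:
n(G, X) = 40 + X*G**2 (n(G, X) = G**2*X + 40 = X*G**2 + 40 = 40 + X*G**2)
((23 - 17)**2 + 4040)/(n(A(1), -16) - 3295) = ((23 - 17)**2 + 4040)/((40 - 16*(5/1)**2) - 3295) = (6**2 + 4040)/((40 - 16*(5*1)**2) - 3295) = (36 + 4040)/((40 - 16*5**2) - 3295) = 4076/((40 - 16*25) - 3295) = 4076/((40 - 400) - 3295) = 4076/(-360 - 3295) = 4076/(-3655) = 4076*(-1/3655) = -4076/3655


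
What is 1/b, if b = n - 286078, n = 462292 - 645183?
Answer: -1/468969 ≈ -2.1323e-6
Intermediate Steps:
n = -182891
b = -468969 (b = -182891 - 286078 = -468969)
1/b = 1/(-468969) = -1/468969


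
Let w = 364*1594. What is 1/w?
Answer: 1/580216 ≈ 1.7235e-6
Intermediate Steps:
w = 580216
1/w = 1/580216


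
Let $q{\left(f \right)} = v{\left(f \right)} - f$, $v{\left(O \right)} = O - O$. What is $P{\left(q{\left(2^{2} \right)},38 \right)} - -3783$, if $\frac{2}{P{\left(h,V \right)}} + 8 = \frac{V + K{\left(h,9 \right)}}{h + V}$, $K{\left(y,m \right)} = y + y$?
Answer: $\frac{457709}{121} \approx 3782.7$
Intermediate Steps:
$K{\left(y,m \right)} = 2 y$
$v{\left(O \right)} = 0$
$q{\left(f \right)} = - f$ ($q{\left(f \right)} = 0 - f = - f$)
$P{\left(h,V \right)} = \frac{2}{-8 + \frac{V + 2 h}{V + h}}$ ($P{\left(h,V \right)} = \frac{2}{-8 + \frac{V + 2 h}{h + V}} = \frac{2}{-8 + \frac{V + 2 h}{V + h}}$)
$P{\left(q{\left(2^{2} \right)},38 \right)} - -3783 = \frac{2 \left(\left(-1\right) 38 - - 2^{2}\right)}{6 \left(- 2^{2}\right) + 7 \cdot 38} - -3783 = \frac{2 \left(-38 - \left(-1\right) 4\right)}{6 \left(\left(-1\right) 4\right) + 266} + 3783 = \frac{2 \left(-38 - -4\right)}{6 \left(-4\right) + 266} + 3783 = \frac{2 \left(-38 + 4\right)}{-24 + 266} + 3783 = 2 \cdot \frac{1}{242} \left(-34\right) + 3783 = - \frac{34}{121} + 3783 = \frac{457709}{121}$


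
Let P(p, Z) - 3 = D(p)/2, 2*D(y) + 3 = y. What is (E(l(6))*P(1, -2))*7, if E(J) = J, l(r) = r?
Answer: 105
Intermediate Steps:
D(y) = -3/2 + y/2
P(p, Z) = 9/4 + p/4 (P(p, Z) = 3 + (-3/2 + p/2)/2 = 3 + (-3/2 + p/2)*(½) = 3 + (-¾ + p/4) = 9/4 + p/4)
(E(l(6))*P(1, -2))*7 = (6*(9/4 + (¼)*1))*7 = (6*(9/4 + ¼))*7 = (6*(5/2))*7 = 15*7 = 105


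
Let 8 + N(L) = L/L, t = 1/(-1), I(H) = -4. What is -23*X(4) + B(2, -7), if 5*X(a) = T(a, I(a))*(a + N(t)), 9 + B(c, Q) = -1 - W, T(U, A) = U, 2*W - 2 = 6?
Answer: 206/5 ≈ 41.200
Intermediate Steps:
W = 4 (W = 1 + (½)*6 = 1 + 3 = 4)
t = -1
N(L) = -7 (N(L) = -8 + L/L = -8 + 1 = -7)
B(c, Q) = -14 (B(c, Q) = -9 + (-1 - 1*4) = -9 + (-1 - 4) = -9 - 5 = -14)
X(a) = a*(-7 + a)/5 (X(a) = (a*(a - 7))/5 = (a*(-7 + a))/5 = a*(-7 + a)/5)
-23*X(4) + B(2, -7) = -23*4*(-7 + 4)/5 - 14 = -23*4*(-3)/5 - 14 = -23*(-12/5) - 14 = 276/5 - 14 = 206/5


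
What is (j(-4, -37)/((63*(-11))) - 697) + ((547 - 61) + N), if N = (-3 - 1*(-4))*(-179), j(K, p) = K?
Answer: -270266/693 ≈ -389.99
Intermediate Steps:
N = -179 (N = (-3 + 4)*(-179) = 1*(-179) = -179)
(j(-4, -37)/((63*(-11))) - 697) + ((547 - 61) + N) = (-4/(63*(-11)) - 697) + ((547 - 61) - 179) = (-4/(-693) - 697) + (486 - 179) = (-4*(-1/693) - 697) + 307 = (4/693 - 697) + 307 = -483017/693 + 307 = -270266/693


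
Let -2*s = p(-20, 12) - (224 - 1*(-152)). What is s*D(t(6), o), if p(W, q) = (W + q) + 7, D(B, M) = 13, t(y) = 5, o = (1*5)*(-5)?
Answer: 4901/2 ≈ 2450.5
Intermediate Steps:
o = -25 (o = 5*(-5) = -25)
p(W, q) = 7 + W + q
s = 377/2 (s = -((7 - 20 + 12) - (224 - 1*(-152)))/2 = -(-1 - (224 + 152))/2 = -(-1 - 1*376)/2 = -(-1 - 376)/2 = -1/2*(-377) = 377/2 ≈ 188.50)
s*D(t(6), o) = (377/2)*13 = 4901/2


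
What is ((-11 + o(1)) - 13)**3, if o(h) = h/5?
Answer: -1685159/125 ≈ -13481.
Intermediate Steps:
o(h) = h/5 (o(h) = h*(1/5) = h/5)
((-11 + o(1)) - 13)**3 = ((-11 + (1/5)*1) - 13)**3 = ((-11 + 1/5) - 13)**3 = (-54/5 - 13)**3 = (-119/5)**3 = -1685159/125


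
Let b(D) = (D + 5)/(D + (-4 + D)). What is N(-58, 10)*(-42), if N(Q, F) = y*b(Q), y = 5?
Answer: -371/4 ≈ -92.750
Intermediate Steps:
b(D) = (5 + D)/(-4 + 2*D)
N(Q, F) = 5*(5 + Q)/(2*(-2 + Q)) (N(Q, F) = 5*((5 + Q)/(2*(-2 + Q))) = 5*(5 + Q)/(2*(-2 + Q)))
N(-58, 10)*(-42) = (5*(5 - 58)/(2*(-2 - 58)))*(-42) = ((5/2)*(-53)/(-60))*(-42) = ((5/2)*(-1/60)*(-53))*(-42) = (53/24)*(-42) = -371/4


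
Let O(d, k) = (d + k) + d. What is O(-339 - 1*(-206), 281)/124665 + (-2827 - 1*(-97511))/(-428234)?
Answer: -393245245/1779526387 ≈ -0.22098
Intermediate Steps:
O(d, k) = k + 2*d
O(-339 - 1*(-206), 281)/124665 + (-2827 - 1*(-97511))/(-428234) = (281 + 2*(-339 - 1*(-206)))/124665 + (-2827 - 1*(-97511))/(-428234) = (281 + 2*(-339 + 206))*(1/124665) + (-2827 + 97511)*(-1/428234) = (281 + 2*(-133))*(1/124665) + 94684*(-1/428234) = (281 - 266)*(1/124665) - 47342/214117 = 15*(1/124665) - 47342/214117 = 1/8311 - 47342/214117 = -393245245/1779526387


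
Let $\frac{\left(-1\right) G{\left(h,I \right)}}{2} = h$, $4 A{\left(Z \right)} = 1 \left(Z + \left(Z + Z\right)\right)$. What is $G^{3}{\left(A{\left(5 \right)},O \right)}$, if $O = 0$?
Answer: $- \frac{3375}{8} \approx -421.88$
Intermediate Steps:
$A{\left(Z \right)} = \frac{3 Z}{4}$ ($A{\left(Z \right)} = \frac{1 \left(Z + \left(Z + Z\right)\right)}{4} = \frac{1 \left(Z + 2 Z\right)}{4} = \frac{1 \cdot 3 Z}{4} = \frac{3 Z}{4}$)
$G{\left(h,I \right)} = - 2 h$
$G^{3}{\left(A{\left(5 \right)},O \right)} = \left(- 2 \cdot \frac{3}{4} \cdot 5\right)^{3} = \left(\left(-2\right) \frac{15}{4}\right)^{3} = \left(- \frac{15}{2}\right)^{3} = - \frac{3375}{8}$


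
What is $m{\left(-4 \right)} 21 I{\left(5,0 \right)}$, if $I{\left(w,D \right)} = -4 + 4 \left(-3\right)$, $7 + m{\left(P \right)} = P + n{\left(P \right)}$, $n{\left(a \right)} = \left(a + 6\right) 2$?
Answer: $2352$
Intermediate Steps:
$n{\left(a \right)} = 12 + 2 a$ ($n{\left(a \right)} = \left(6 + a\right) 2 = 12 + 2 a$)
$m{\left(P \right)} = 5 + 3 P$ ($m{\left(P \right)} = -7 + \left(P + \left(12 + 2 P\right)\right) = -7 + \left(12 + 3 P\right) = 5 + 3 P$)
$I{\left(w,D \right)} = -16$ ($I{\left(w,D \right)} = -4 - 12 = -16$)
$m{\left(-4 \right)} 21 I{\left(5,0 \right)} = \left(5 + 3 \left(-4\right)\right) 21 \left(-16\right) = \left(5 - 12\right) 21 \left(-16\right) = \left(-7\right) 21 \left(-16\right) = \left(-147\right) \left(-16\right) = 2352$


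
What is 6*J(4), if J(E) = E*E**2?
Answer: 384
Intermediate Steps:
J(E) = E**3
6*J(4) = 6*4**3 = 6*64 = 384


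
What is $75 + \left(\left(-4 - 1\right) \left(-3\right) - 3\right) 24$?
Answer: $363$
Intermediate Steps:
$75 + \left(\left(-4 - 1\right) \left(-3\right) - 3\right) 24 = 75 + \left(\left(-5\right) \left(-3\right) - 3\right) 24 = 75 + \left(15 - 3\right) 24 = 75 + 12 \cdot 24 = 75 + 288 = 363$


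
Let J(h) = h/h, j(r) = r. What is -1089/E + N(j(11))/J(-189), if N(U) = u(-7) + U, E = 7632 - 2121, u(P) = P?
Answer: 635/167 ≈ 3.8024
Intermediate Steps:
J(h) = 1
E = 5511
N(U) = -7 + U
-1089/E + N(j(11))/J(-189) = -1089/5511 + (-7 + 11)/1 = -1089*1/5511 + 4*1 = -33/167 + 4 = 635/167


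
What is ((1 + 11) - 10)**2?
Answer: 4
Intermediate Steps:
((1 + 11) - 10)**2 = (12 - 10)**2 = 2**2 = 4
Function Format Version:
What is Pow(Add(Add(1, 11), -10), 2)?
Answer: 4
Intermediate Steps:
Pow(Add(Add(1, 11), -10), 2) = Pow(Add(12, -10), 2) = Pow(2, 2) = 4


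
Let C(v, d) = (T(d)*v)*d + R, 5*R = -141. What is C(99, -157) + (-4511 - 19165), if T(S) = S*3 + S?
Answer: 48686499/5 ≈ 9.7373e+6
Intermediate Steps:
R = -141/5 (R = (⅕)*(-141) = -141/5 ≈ -28.200)
T(S) = 4*S (T(S) = 3*S + S = 4*S)
C(v, d) = -141/5 + 4*v*d² (C(v, d) = ((4*d)*v)*d - 141/5 = (4*d*v)*d - 141/5 = 4*v*d² - 141/5 = -141/5 + 4*v*d²)
C(99, -157) + (-4511 - 19165) = (-141/5 + 4*99*(-157)²) + (-4511 - 19165) = (-141/5 + 4*99*24649) - 23676 = (-141/5 + 9761004) - 23676 = 48804879/5 - 23676 = 48686499/5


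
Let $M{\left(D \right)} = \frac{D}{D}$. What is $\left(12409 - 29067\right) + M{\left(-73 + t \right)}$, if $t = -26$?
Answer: $-16657$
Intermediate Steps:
$M{\left(D \right)} = 1$
$\left(12409 - 29067\right) + M{\left(-73 + t \right)} = \left(12409 - 29067\right) + 1 = -16658 + 1 = -16657$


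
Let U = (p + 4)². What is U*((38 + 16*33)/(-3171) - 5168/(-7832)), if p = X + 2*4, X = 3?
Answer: 112076400/1034803 ≈ 108.31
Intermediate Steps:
p = 11 (p = 3 + 2*4 = 3 + 8 = 11)
U = 225 (U = (11 + 4)² = 15² = 225)
U*((38 + 16*33)/(-3171) - 5168/(-7832)) = 225*((38 + 16*33)/(-3171) - 5168/(-7832)) = 225*((38 + 528)*(-1/3171) - 5168*(-1/7832)) = 225*(566*(-1/3171) + 646/979) = 225*(-566/3171 + 646/979) = 225*(1494352/3104409) = 112076400/1034803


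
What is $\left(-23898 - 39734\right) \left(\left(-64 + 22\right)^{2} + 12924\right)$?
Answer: $-934626816$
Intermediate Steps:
$\left(-23898 - 39734\right) \left(\left(-64 + 22\right)^{2} + 12924\right) = - 63632 \left(\left(-42\right)^{2} + 12924\right) = - 63632 \left(1764 + 12924\right) = \left(-63632\right) 14688 = -934626816$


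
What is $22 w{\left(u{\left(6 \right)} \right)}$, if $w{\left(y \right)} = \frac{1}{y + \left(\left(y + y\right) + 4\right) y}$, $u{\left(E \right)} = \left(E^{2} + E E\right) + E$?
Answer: $\frac{11}{6279} \approx 0.0017519$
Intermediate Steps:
$u{\left(E \right)} = E + 2 E^{2}$ ($u{\left(E \right)} = \left(E^{2} + E^{2}\right) + E = 2 E^{2} + E = E + 2 E^{2}$)
$w{\left(y \right)} = \frac{1}{y + y \left(4 + 2 y\right)}$ ($w{\left(y \right)} = \frac{1}{y + \left(2 y + 4\right) y} = \frac{1}{y + \left(4 + 2 y\right) y} = \frac{1}{y + y \left(4 + 2 y\right)}$)
$22 w{\left(u{\left(6 \right)} \right)} = 22 \frac{1}{6 \left(1 + 2 \cdot 6\right) \left(5 + 2 \cdot 6 \left(1 + 2 \cdot 6\right)\right)} = 22 \frac{1}{6 \left(1 + 12\right) \left(5 + 2 \cdot 6 \left(1 + 12\right)\right)} = 22 \frac{1}{6 \cdot 13 \left(5 + 2 \cdot 6 \cdot 13\right)} = 22 \frac{1}{78 \left(5 + 2 \cdot 78\right)} = 22 \frac{1}{78 \left(5 + 156\right)} = 22 \frac{1}{78 \cdot 161} = 22 \cdot \frac{1}{78} \cdot \frac{1}{161} = 22 \cdot \frac{1}{12558} = \frac{11}{6279}$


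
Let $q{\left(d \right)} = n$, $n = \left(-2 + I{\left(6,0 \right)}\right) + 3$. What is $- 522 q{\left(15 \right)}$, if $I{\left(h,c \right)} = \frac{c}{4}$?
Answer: $-522$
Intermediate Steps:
$I{\left(h,c \right)} = \frac{c}{4}$ ($I{\left(h,c \right)} = c \frac{1}{4} = \frac{c}{4}$)
$n = 1$ ($n = \left(-2 + \frac{1}{4} \cdot 0\right) + 3 = \left(-2 + 0\right) + 3 = -2 + 3 = 1$)
$q{\left(d \right)} = 1$
$- 522 q{\left(15 \right)} = \left(-522\right) 1 = -522$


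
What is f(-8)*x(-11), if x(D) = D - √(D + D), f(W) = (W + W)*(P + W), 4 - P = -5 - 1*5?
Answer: 1056 + 96*I*√22 ≈ 1056.0 + 450.28*I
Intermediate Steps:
P = 14 (P = 4 - (-5 - 1*5) = 4 - (-5 - 5) = 4 - 1*(-10) = 4 + 10 = 14)
f(W) = 2*W*(14 + W) (f(W) = (W + W)*(14 + W) = (2*W)*(14 + W) = 2*W*(14 + W))
x(D) = D - √2*√D (x(D) = D - √(2*D) = D - √2*√D)
f(-8)*x(-11) = (2*(-8)*(14 - 8))*(-11 - √2*√(-11)) = (2*(-8)*6)*(-11 - √2*I*√11) = -96*(-11 - I*√22) = 1056 + 96*I*√22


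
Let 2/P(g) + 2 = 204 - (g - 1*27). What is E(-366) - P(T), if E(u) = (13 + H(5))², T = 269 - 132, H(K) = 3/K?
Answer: 212679/1150 ≈ 184.94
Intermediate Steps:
T = 137
E(u) = 4624/25 (E(u) = (13 + 3/5)² = (13 + 3*(⅕))² = (13 + ⅗)² = (68/5)² = 4624/25)
P(g) = 2/(229 - g) (P(g) = 2/(-2 + (204 - (g - 1*27))) = 2/(-2 + (204 - (g - 27))) = 2/(-2 + (204 - (-27 + g))) = 2/(-2 + (204 + (27 - g))) = 2/(-2 + (231 - g)) = 2/(229 - g))
E(-366) - P(T) = 4624/25 - (-2)/(-229 + 137) = 4624/25 - (-2)/(-92) = 4624/25 - (-2)*(-1)/92 = 4624/25 - 1*1/46 = 4624/25 - 1/46 = 212679/1150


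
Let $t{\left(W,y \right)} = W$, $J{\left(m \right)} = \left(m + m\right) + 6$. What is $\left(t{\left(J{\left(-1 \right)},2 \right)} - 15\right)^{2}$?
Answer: $121$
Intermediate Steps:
$J{\left(m \right)} = 6 + 2 m$ ($J{\left(m \right)} = 2 m + 6 = 6 + 2 m$)
$\left(t{\left(J{\left(-1 \right)},2 \right)} - 15\right)^{2} = \left(\left(6 + 2 \left(-1\right)\right) - 15\right)^{2} = \left(\left(6 - 2\right) - 15\right)^{2} = \left(4 - 15\right)^{2} = \left(-11\right)^{2} = 121$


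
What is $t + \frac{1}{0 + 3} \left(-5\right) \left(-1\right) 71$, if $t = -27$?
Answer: $\frac{274}{3} \approx 91.333$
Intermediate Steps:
$t + \frac{1}{0 + 3} \left(-5\right) \left(-1\right) 71 = -27 + \frac{1}{0 + 3} \left(-5\right) \left(-1\right) 71 = -27 + \frac{1}{3} \left(-5\right) \left(-1\right) 71 = -27 + \left(- \frac{5}{3}\right) \left(-1\right) 71 = -27 + \frac{5}{3} \cdot 71 = -27 + \frac{355}{3} = \frac{274}{3}$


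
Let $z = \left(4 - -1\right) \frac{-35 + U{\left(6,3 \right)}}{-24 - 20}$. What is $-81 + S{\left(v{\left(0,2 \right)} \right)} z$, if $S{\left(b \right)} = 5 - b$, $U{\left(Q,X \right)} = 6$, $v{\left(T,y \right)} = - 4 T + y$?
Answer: $- \frac{3129}{44} \approx -71.114$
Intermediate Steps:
$v{\left(T,y \right)} = y - 4 T$
$z = \frac{145}{44}$ ($z = \left(4 - -1\right) \frac{-35 + 6}{-24 - 20} = \left(4 + 1\right) \left(- \frac{29}{-44}\right) = 5 \left(\left(-29\right) \left(- \frac{1}{44}\right)\right) = 5 \cdot \frac{29}{44} = \frac{145}{44} \approx 3.2955$)
$-81 + S{\left(v{\left(0,2 \right)} \right)} z = -81 + \left(5 - \left(2 - 0\right)\right) \frac{145}{44} = -81 + \left(5 - \left(2 + 0\right)\right) \frac{145}{44} = -81 + \left(5 - 2\right) \frac{145}{44} = -81 + 3 \cdot \frac{145}{44} = -81 + \frac{435}{44} = - \frac{3129}{44}$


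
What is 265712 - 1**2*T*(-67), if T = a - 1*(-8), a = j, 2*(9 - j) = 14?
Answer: 266382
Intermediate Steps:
j = 2 (j = 9 - 1/2*14 = 9 - 7 = 2)
a = 2
T = 10 (T = 2 - 1*(-8) = 2 + 8 = 10)
265712 - 1**2*T*(-67) = 265712 - 1**2*10*(-67) = 265712 - 1*10*(-67) = 265712 - 10*(-67) = 265712 - 1*(-670) = 265712 + 670 = 266382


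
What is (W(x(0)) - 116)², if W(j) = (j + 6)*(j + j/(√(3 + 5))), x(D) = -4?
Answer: 15384 + 496*√2 ≈ 16085.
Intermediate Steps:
W(j) = (6 + j)*(j + j*√2/4) (W(j) = (6 + j)*(j + j/(√8)) = (6 + j)*(j + j/((2*√2))) = (6 + j)*(j + j*(√2/4)) = (6 + j)*(j + j*√2/4))
(W(x(0)) - 116)² = ((¼)*(-4)*(24 + 4*(-4) + 6*√2 - 4*√2) - 116)² = ((¼)*(-4)*(24 - 16 + 6*√2 - 4*√2) - 116)² = ((¼)*(-4)*(8 + 2*√2) - 116)² = ((-8 - 2*√2) - 116)² = (-124 - 2*√2)²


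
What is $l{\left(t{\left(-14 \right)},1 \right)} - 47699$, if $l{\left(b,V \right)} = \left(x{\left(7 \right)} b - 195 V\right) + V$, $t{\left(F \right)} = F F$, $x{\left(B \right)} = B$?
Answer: $-46521$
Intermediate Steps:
$t{\left(F \right)} = F^{2}$
$l{\left(b,V \right)} = - 194 V + 7 b$ ($l{\left(b,V \right)} = \left(7 b - 195 V\right) + V = \left(- 195 V + 7 b\right) + V = - 194 V + 7 b$)
$l{\left(t{\left(-14 \right)},1 \right)} - 47699 = \left(\left(-194\right) 1 + 7 \left(-14\right)^{2}\right) - 47699 = \left(-194 + 7 \cdot 196\right) - 47699 = \left(-194 + 1372\right) - 47699 = 1178 - 47699 = -46521$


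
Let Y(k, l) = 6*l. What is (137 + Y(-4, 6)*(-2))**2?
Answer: 4225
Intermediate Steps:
(137 + Y(-4, 6)*(-2))**2 = (137 + (6*6)*(-2))**2 = (137 + 36*(-2))**2 = (137 - 72)**2 = 65**2 = 4225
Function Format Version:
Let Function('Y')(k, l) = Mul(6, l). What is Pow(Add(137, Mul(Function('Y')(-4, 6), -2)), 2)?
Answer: 4225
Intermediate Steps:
Pow(Add(137, Mul(Function('Y')(-4, 6), -2)), 2) = Pow(Add(137, Mul(Mul(6, 6), -2)), 2) = Pow(Add(137, Mul(36, -2)), 2) = Pow(Add(137, -72), 2) = Pow(65, 2) = 4225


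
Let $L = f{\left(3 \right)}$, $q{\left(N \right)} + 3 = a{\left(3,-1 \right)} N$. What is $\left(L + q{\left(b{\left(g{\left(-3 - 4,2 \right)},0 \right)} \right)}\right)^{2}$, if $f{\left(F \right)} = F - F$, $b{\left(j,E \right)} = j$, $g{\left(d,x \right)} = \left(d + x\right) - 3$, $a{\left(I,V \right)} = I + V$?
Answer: $361$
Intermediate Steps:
$g{\left(d,x \right)} = -3 + d + x$
$f{\left(F \right)} = 0$
$q{\left(N \right)} = -3 + 2 N$ ($q{\left(N \right)} = -3 + \left(3 - 1\right) N = -3 + 2 N$)
$L = 0$
$\left(L + q{\left(b{\left(g{\left(-3 - 4,2 \right)},0 \right)} \right)}\right)^{2} = \left(0 + \left(-3 + 2 \left(-3 - 7 + 2\right)\right)\right)^{2} = \left(0 + \left(-3 + 2 \left(-8\right)\right)\right)^{2} = \left(0 - 19\right)^{2} = \left(-19\right)^{2} = 361$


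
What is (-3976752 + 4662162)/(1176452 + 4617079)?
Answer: 228470/1931177 ≈ 0.11831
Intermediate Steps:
(-3976752 + 4662162)/(1176452 + 4617079) = 685410/5793531 = 685410*(1/5793531) = 228470/1931177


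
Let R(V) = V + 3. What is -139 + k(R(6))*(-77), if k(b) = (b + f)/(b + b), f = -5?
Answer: -1405/9 ≈ -156.11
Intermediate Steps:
R(V) = 3 + V
k(b) = (-5 + b)/(2*b) (k(b) = (b - 5)/(b + b) = (-5 + b)/((2*b)) = (-5 + b)*(1/(2*b)) = (-5 + b)/(2*b))
-139 + k(R(6))*(-77) = -139 + ((-5 + (3 + 6))/(2*(3 + 6)))*(-77) = -139 + ((½)*(-5 + 9)/9)*(-77) = -139 + ((½)*(⅑)*4)*(-77) = -139 + (2/9)*(-77) = -139 - 154/9 = -1405/9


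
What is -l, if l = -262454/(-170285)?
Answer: -262454/170285 ≈ -1.5413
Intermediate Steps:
l = 262454/170285 (l = -262454*(-1/170285) = 262454/170285 ≈ 1.5413)
-l = -1*262454/170285 = -262454/170285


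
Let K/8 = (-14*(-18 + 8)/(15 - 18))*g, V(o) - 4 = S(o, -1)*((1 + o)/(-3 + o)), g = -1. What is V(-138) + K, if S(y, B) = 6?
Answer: 54026/141 ≈ 383.16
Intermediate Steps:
V(o) = 4 + 6*(1 + o)/(-3 + o) (V(o) = 4 + 6*((1 + o)/(-3 + o)) = 4 + 6*(1 + o)/(-3 + o))
K = 1120/3 (K = 8*(-14*(-18 + 8)/(15 - 18)*(-1)) = 8*(-(-140)/(-3)*(-1)) = 8*(-(-140)*(-1)/3*(-1)) = 8*(-14*10/3*(-1)) = 8*(-140/3*(-1)) = 8*(140/3) = 1120/3 ≈ 373.33)
V(-138) + K = 2*(-3 + 5*(-138))/(-3 - 138) + 1120/3 = 2*(-3 - 690)/(-141) + 1120/3 = 2*(-1/141)*(-693) + 1120/3 = 462/47 + 1120/3 = 54026/141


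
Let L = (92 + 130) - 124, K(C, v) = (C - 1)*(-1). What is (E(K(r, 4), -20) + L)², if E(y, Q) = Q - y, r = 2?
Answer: 6241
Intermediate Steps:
K(C, v) = 1 - C (K(C, v) = (-1 + C)*(-1) = 1 - C)
L = 98 (L = 222 - 124 = 98)
(E(K(r, 4), -20) + L)² = ((-20 - (1 - 1*2)) + 98)² = ((-20 - (1 - 2)) + 98)² = ((-20 - 1*(-1)) + 98)² = ((-20 + 1) + 98)² = (-19 + 98)² = 79² = 6241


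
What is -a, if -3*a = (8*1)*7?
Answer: 56/3 ≈ 18.667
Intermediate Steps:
a = -56/3 (a = -8*1*7/3 = -8*7/3 = -⅓*56 = -56/3 ≈ -18.667)
-a = -1*(-56/3) = 56/3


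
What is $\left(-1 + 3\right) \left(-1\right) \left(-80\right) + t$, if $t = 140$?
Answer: $300$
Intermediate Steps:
$\left(-1 + 3\right) \left(-1\right) \left(-80\right) + t = \left(-1 + 3\right) \left(-1\right) \left(-80\right) + 140 = 2 \left(-1\right) \left(-80\right) + 140 = \left(-2\right) \left(-80\right) + 140 = 160 + 140 = 300$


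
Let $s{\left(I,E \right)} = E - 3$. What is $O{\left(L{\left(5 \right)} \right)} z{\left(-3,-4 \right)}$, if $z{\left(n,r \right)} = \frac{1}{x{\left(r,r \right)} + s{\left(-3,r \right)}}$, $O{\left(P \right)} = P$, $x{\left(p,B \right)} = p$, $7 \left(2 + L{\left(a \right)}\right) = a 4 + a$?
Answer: $- \frac{1}{7} \approx -0.14286$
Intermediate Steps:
$s{\left(I,E \right)} = -3 + E$
$L{\left(a \right)} = -2 + \frac{5 a}{7}$ ($L{\left(a \right)} = -2 + \frac{a 4 + a}{7} = -2 + \frac{4 a + a}{7} = -2 + \frac{5 a}{7}$)
$z{\left(n,r \right)} = \frac{1}{-3 + 2 r}$ ($z{\left(n,r \right)} = \frac{1}{r + \left(-3 + r\right)} = \frac{1}{-3 + 2 r}$)
$O{\left(L{\left(5 \right)} \right)} z{\left(-3,-4 \right)} = \frac{-2 + \frac{5}{7} \cdot 5}{-3 + 2 \left(-4\right)} = \frac{-2 + \frac{25}{7}}{-3 - 8} = \frac{11}{7 \left(-11\right)} = \frac{11}{7} \left(- \frac{1}{11}\right) = - \frac{1}{7}$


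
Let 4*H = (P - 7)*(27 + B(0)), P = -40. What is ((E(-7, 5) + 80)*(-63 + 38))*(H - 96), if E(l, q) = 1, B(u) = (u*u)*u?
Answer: 3347325/4 ≈ 8.3683e+5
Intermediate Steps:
B(u) = u³ (B(u) = u²*u = u³)
H = -1269/4 (H = ((-40 - 7)*(27 + 0³))/4 = (-47*(27 + 0))/4 = (-47*27)/4 = (¼)*(-1269) = -1269/4 ≈ -317.25)
((E(-7, 5) + 80)*(-63 + 38))*(H - 96) = ((1 + 80)*(-63 + 38))*(-1269/4 - 96) = (81*(-25))*(-1653/4) = -2025*(-1653/4) = 3347325/4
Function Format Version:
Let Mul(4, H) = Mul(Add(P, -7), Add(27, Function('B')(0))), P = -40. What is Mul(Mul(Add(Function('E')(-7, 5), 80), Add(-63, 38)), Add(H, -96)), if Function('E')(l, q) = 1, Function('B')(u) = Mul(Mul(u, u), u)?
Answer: Rational(3347325, 4) ≈ 8.3683e+5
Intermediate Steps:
Function('B')(u) = Pow(u, 3) (Function('B')(u) = Mul(Pow(u, 2), u) = Pow(u, 3))
H = Rational(-1269, 4) (H = Mul(Rational(1, 4), Mul(Add(-40, -7), Add(27, Pow(0, 3)))) = Mul(Rational(1, 4), Mul(-47, Add(27, 0))) = Mul(Rational(1, 4), Mul(-47, 27)) = Mul(Rational(1, 4), -1269) = Rational(-1269, 4) ≈ -317.25)
Mul(Mul(Add(Function('E')(-7, 5), 80), Add(-63, 38)), Add(H, -96)) = Mul(Mul(Add(1, 80), Add(-63, 38)), Add(Rational(-1269, 4), -96)) = Mul(Mul(81, -25), Rational(-1653, 4)) = Mul(-2025, Rational(-1653, 4)) = Rational(3347325, 4)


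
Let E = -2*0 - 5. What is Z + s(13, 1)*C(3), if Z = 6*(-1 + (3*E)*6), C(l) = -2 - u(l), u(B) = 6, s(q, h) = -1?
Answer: -538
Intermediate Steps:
E = -5 (E = 0 - 5 = -5)
C(l) = -8 (C(l) = -2 - 1*6 = -2 - 6 = -8)
Z = -546 (Z = 6*(-1 + (3*(-5))*6) = 6*(-1 - 15*6) = 6*(-1 - 90) = 6*(-91) = -546)
Z + s(13, 1)*C(3) = -546 - 1*(-8) = -546 + 8 = -538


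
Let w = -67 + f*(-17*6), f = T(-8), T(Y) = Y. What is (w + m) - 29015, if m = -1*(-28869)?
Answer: 603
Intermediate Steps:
m = 28869
f = -8
w = 749 (w = -67 - (-136)*6 = -67 - 8*(-102) = -67 + 816 = 749)
(w + m) - 29015 = (749 + 28869) - 29015 = 29618 - 29015 = 603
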